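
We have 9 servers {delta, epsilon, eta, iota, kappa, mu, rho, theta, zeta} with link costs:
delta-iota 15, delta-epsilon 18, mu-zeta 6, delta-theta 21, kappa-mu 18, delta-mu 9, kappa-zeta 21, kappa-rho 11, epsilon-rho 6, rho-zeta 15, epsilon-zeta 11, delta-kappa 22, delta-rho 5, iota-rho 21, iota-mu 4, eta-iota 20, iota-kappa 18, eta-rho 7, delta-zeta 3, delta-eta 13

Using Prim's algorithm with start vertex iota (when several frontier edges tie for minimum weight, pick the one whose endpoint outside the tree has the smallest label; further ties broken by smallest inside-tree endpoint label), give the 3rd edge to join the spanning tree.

Grow the tree from iota using Prim:
Step 1: cheapest edge leaving the tree is iota-mu (4); add mu.
Step 2: cheapest edge leaving the tree is mu-zeta (6); add zeta.
Step 3: cheapest edge leaving the tree is delta-zeta (3); add delta.
Step 4: cheapest edge leaving the tree is delta-rho (5); add rho.
Step 5: cheapest edge leaving the tree is epsilon-rho (6); add epsilon.
Step 6: cheapest edge leaving the tree is eta-rho (7); add eta.
Step 7: cheapest edge leaving the tree is kappa-rho (11); add kappa.
Step 8: cheapest edge leaving the tree is delta-theta (21); add theta.
The 3rd edge added is delta-zeta.

delta-zeta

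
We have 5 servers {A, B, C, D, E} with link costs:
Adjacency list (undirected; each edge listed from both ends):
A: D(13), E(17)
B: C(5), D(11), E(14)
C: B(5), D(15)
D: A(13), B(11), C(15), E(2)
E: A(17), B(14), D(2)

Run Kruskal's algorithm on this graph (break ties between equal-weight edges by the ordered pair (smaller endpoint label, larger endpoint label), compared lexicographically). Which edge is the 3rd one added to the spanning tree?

B-D

Kruskal's algorithm — process edges by increasing weight (ties by edge label):
D—E (2): add. Components now {A} {B} {C} {D,E}
B—C (5): add. Components now {A} {B,C} {D,E}
B—D (11): add. Components now {A} {B,C,D,E}
A—D (13): add. Components now {A,B,C,D,E}
The 3rd edge added is B—D.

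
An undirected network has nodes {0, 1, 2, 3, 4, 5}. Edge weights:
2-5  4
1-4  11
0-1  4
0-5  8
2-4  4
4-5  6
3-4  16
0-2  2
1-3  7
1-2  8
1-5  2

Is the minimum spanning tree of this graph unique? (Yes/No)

Sort edges by weight, then run Kruskal:
0-2 (2): add — endpoints in different components.
1-5 (2): add — endpoints in different components.
0-1 (4): add — endpoints in different components.
2-4 (4): add — endpoints in different components.
2-5 (4): skip — 2 and 5 already connected.
4-5 (6): skip — 4 and 5 already connected.
1-3 (7): add — endpoints in different components.
Non-tree edge 2-5 has weight 4, equal to the heaviest edge on its tree cycle — swapping gives another MST of the same weight. Not unique.

No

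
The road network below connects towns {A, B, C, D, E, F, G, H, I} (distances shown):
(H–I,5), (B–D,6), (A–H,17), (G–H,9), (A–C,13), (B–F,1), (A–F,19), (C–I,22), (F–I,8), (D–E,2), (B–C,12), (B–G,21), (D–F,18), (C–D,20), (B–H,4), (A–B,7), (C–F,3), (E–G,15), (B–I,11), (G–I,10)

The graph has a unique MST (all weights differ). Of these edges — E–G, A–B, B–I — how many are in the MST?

Kruskal: consider edges lightest-first.
B–F (1): add — endpoints in different components.
D–E (2): add — endpoints in different components.
C–F (3): add — endpoints in different components.
B–H (4): add — endpoints in different components.
H–I (5): add — endpoints in different components.
B–D (6): add — endpoints in different components.
A–B (7): add — endpoints in different components.
F–I (8): skip — F and I already connected.
G–H (9): add — endpoints in different components.
MST edge set: {B–F, D–E, C–F, B–H, H–I, B–D, A–B, G–H}.
Of the listed edges, {A–B} are in the MST → 1.

1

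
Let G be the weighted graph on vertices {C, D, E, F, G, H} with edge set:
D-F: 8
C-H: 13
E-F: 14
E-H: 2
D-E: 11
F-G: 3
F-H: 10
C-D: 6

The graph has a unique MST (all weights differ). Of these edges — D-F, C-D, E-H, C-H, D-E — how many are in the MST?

Kruskal: consider edges lightest-first.
E-H (2): add — endpoints in different components.
F-G (3): add — endpoints in different components.
C-D (6): add — endpoints in different components.
D-F (8): add — endpoints in different components.
F-H (10): add — endpoints in different components.
MST edge set: {E-H, F-G, C-D, D-F, F-H}.
Of the listed edges, {D-F, C-D, E-H} are in the MST → 3.

3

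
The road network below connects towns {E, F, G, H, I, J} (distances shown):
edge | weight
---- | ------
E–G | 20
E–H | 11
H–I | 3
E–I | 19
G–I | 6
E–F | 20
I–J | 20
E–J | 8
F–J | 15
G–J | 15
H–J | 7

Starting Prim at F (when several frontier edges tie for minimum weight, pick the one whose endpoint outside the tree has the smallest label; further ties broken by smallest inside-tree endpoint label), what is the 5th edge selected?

E-J

Grow the tree from F using Prim:
Step 1: cheapest edge leaving the tree is F–J (15); add J.
Step 2: cheapest edge leaving the tree is H–J (7); add H.
Step 3: cheapest edge leaving the tree is H–I (3); add I.
Step 4: cheapest edge leaving the tree is G–I (6); add G.
Step 5: cheapest edge leaving the tree is E–J (8); add E.
The 5th edge added is E–J.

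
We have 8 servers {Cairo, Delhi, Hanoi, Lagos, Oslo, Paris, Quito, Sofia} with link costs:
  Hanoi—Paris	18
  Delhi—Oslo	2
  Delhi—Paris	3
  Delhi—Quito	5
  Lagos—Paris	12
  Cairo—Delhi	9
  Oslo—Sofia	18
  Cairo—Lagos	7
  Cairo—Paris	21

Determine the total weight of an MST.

Prim, starting at Quito.
Step 1: cheapest edge leaving the tree is Delhi—Quito (5); add Delhi.
Step 2: cheapest edge leaving the tree is Delhi—Oslo (2); add Oslo.
Step 3: cheapest edge leaving the tree is Delhi—Paris (3); add Paris.
Step 4: cheapest edge leaving the tree is Cairo—Delhi (9); add Cairo.
Step 5: cheapest edge leaving the tree is Cairo—Lagos (7); add Lagos.
Step 6: cheapest edge leaving the tree is Hanoi—Paris (18); add Hanoi.
Step 7: cheapest edge leaving the tree is Oslo—Sofia (18); add Sofia.
MST edges: Delhi—Quito, Delhi—Oslo, Delhi—Paris, Cairo—Delhi, Cairo—Lagos, Hanoi—Paris, Oslo—Sofia; total weight 5+2+3+9+7+18+18 = 62.

62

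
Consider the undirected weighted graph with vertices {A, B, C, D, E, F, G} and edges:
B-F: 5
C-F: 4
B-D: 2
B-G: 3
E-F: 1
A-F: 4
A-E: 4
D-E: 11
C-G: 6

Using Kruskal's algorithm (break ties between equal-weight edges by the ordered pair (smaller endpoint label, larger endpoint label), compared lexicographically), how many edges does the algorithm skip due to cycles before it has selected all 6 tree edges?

1

Kruskal: consider edges lightest-first.
E-F (1): add — endpoints in different components.
B-D (2): add — endpoints in different components.
B-G (3): add — endpoints in different components.
A-E (4): add — endpoints in different components.
A-F (4): skip — A and F already connected.
C-F (4): add — endpoints in different components.
B-F (5): add — endpoints in different components.
Edges rejected before the tree was complete: 1.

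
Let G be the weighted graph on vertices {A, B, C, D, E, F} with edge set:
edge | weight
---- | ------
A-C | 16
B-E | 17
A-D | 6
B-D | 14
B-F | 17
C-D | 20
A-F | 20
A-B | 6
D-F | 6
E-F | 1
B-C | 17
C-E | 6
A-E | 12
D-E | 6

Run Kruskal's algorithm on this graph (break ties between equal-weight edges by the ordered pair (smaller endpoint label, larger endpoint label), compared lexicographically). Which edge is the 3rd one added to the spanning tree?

A-D

Kruskal: consider edges lightest-first.
E-F (1): add. Components now {A} {B} {C} {D} {E,F}
A-B (6): add. Components now {A,B} {C} {D} {E,F}
A-D (6): add. Components now {A,B,D} {C} {E,F}
C-E (6): add. Components now {A,B,D} {C,E,F}
D-E (6): add. Components now {A,B,C,D,E,F}
The 3rd edge added is A-D.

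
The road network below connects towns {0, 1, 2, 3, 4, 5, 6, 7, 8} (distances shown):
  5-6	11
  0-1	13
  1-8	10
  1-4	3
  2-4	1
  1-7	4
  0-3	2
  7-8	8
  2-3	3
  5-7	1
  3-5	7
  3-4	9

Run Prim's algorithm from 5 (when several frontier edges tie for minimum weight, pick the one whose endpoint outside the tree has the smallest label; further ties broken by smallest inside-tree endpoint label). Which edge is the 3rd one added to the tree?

1-4

Prim's algorithm from 5:
Step 1: cheapest edge leaving the tree is 5-7 (1); add 7.
Step 2: cheapest edge leaving the tree is 1-7 (4); add 1.
Step 3: cheapest edge leaving the tree is 1-4 (3); add 4.
Step 4: cheapest edge leaving the tree is 2-4 (1); add 2.
Step 5: cheapest edge leaving the tree is 2-3 (3); add 3.
Step 6: cheapest edge leaving the tree is 0-3 (2); add 0.
Step 7: cheapest edge leaving the tree is 7-8 (8); add 8.
Step 8: cheapest edge leaving the tree is 5-6 (11); add 6.
The 3rd edge added is 1-4.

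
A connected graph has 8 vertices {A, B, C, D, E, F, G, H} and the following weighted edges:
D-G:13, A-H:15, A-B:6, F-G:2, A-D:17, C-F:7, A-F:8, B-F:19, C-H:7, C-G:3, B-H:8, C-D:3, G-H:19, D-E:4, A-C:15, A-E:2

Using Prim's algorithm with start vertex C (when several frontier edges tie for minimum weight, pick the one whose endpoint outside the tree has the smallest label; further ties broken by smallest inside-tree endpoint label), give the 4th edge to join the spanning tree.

Grow the tree from C using Prim:
Step 1: cheapest edge leaving the tree is C-D (3); add D.
Step 2: cheapest edge leaving the tree is C-G (3); add G.
Step 3: cheapest edge leaving the tree is F-G (2); add F.
Step 4: cheapest edge leaving the tree is D-E (4); add E.
Step 5: cheapest edge leaving the tree is A-E (2); add A.
Step 6: cheapest edge leaving the tree is A-B (6); add B.
Step 7: cheapest edge leaving the tree is C-H (7); add H.
The 4th edge added is D-E.

D-E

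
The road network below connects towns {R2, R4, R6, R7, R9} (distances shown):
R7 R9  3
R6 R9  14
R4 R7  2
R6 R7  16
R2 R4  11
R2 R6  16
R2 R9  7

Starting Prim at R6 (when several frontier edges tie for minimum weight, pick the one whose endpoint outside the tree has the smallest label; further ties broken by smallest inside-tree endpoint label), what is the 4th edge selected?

R2-R9

Grow the tree from R6 using Prim:
Step 1: frontier [R6 R9 14, R2 R6 16, R6 R7 16] → take R6 R9 (14); add R9.
Step 2: frontier [R2 R6 16, R6 R7 16, R7 R9 3, R2 R9 7] → take R7 R9 (3); add R7.
Step 3: frontier [R2 R6 16, R4 R7 2, R2 R9 7] → take R4 R7 (2); add R4.
Step 4: frontier [R2 R4 11, R2 R6 16, R2 R9 7] → take R2 R9 (7); add R2.
The 4th edge added is R2 R9.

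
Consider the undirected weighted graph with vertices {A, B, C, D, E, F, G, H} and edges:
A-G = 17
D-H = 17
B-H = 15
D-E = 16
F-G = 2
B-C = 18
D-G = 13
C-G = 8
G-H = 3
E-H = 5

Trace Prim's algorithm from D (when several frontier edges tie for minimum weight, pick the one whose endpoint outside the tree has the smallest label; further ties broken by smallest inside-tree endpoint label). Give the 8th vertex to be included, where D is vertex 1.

A

Grow the tree from D using Prim:
Step 1: cheapest edge leaving the tree is D-G (13); add G.
Step 2: cheapest edge leaving the tree is F-G (2); add F.
Step 3: cheapest edge leaving the tree is G-H (3); add H.
Step 4: cheapest edge leaving the tree is E-H (5); add E.
Step 5: cheapest edge leaving the tree is C-G (8); add C.
Step 6: cheapest edge leaving the tree is B-H (15); add B.
Step 7: cheapest edge leaving the tree is A-G (17); add A.
Vertex order: D, G, F, H, E, C, B, A. The 8th vertex is A.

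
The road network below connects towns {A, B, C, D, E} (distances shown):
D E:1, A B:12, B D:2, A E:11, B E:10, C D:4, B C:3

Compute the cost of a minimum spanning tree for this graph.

17

Grow the tree from D using Prim:
Step 1: frontier [D E 1, B D 2, C D 4] → take D E (1); add E.
Step 2: frontier [B D 2, C D 4, B E 10, A E 11] → take B D (2); add B.
Step 3: frontier [B C 3, A B 12, C D 4, A E 11] → take B C (3); add C.
Step 4: frontier [A B 12, A E 11] → take A E (11); add A.
MST edges: D E, B D, B C, A E; total weight 1+2+3+11 = 17.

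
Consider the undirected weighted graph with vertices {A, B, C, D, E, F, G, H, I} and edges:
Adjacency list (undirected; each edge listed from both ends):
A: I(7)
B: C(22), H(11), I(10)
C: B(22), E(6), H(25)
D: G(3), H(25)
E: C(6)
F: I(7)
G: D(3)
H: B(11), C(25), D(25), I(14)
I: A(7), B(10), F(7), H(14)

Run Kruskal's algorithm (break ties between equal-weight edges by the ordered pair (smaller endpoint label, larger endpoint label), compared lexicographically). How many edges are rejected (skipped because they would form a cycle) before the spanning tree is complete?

2

Kruskal: consider edges lightest-first.
D-G (3): add — endpoints in different components.
C-E (6): add — endpoints in different components.
A-I (7): add — endpoints in different components.
F-I (7): add — endpoints in different components.
B-I (10): add — endpoints in different components.
B-H (11): add — endpoints in different components.
H-I (14): skip — H and I already connected.
B-C (22): add — endpoints in different components.
C-H (25): skip — C and H already connected.
D-H (25): add — endpoints in different components.
Edges rejected before the tree was complete: 2.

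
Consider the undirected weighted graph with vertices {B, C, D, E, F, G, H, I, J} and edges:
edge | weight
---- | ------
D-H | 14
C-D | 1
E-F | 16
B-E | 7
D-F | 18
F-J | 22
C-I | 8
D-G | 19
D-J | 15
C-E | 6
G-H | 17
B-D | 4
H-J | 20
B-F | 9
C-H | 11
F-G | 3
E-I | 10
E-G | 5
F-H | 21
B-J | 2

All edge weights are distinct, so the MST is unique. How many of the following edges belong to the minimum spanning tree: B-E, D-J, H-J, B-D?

Kruskal: consider edges lightest-first.
C-D (1): add — endpoints in different components.
B-J (2): add — endpoints in different components.
F-G (3): add — endpoints in different components.
B-D (4): add — endpoints in different components.
E-G (5): add — endpoints in different components.
C-E (6): add — endpoints in different components.
B-E (7): skip — B and E already connected.
C-I (8): add — endpoints in different components.
B-F (9): skip — B and F already connected.
E-I (10): skip — E and I already connected.
C-H (11): add — endpoints in different components.
MST edge set: {C-D, B-J, F-G, B-D, E-G, C-E, C-I, C-H}.
Of the listed edges, {B-D} are in the MST → 1.

1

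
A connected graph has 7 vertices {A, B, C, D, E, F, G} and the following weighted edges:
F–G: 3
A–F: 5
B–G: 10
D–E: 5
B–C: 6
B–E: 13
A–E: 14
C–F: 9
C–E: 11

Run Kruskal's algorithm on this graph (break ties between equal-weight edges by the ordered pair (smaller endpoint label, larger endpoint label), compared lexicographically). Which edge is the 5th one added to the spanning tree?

C-F

Sort edges by weight, then run Kruskal:
F–G (3): add — endpoints in different components.
A–F (5): add — endpoints in different components.
D–E (5): add — endpoints in different components.
B–C (6): add — endpoints in different components.
C–F (9): add — endpoints in different components.
B–G (10): skip — B and G already connected.
C–E (11): add — endpoints in different components.
The 5th edge added is C–F.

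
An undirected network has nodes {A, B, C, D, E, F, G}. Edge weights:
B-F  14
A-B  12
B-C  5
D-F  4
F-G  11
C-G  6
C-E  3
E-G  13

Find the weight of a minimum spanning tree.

41

Grow the tree from B using Prim:
Step 1: cheapest edge leaving the tree is B-C (5); add C.
Step 2: cheapest edge leaving the tree is C-E (3); add E.
Step 3: cheapest edge leaving the tree is C-G (6); add G.
Step 4: cheapest edge leaving the tree is F-G (11); add F.
Step 5: cheapest edge leaving the tree is D-F (4); add D.
Step 6: cheapest edge leaving the tree is A-B (12); add A.
MST edges: B-C, C-E, C-G, F-G, D-F, A-B; total weight 5+3+6+11+4+12 = 41.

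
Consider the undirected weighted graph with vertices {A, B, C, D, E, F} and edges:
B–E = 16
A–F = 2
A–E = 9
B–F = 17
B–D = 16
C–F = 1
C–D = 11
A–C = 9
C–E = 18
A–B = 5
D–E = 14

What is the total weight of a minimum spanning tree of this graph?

28

Grow the tree from B using Prim:
Step 1: frontier [A–B 5, B–D 16, B–E 16, B–F 17] → take A–B (5); add A.
Step 2: frontier [A–F 2, A–C 9, A–E 9, B–D 16, B–E 16, B–F 17] → take A–F (2); add F.
Step 3: frontier [A–C 9, A–E 9, B–D 16, B–E 16, C–F 1] → take C–F (1); add C.
Step 4: frontier [A–E 9, B–D 16, B–E 16, C–D 11, C–E 18] → take A–E (9); add E.
Step 5: frontier [B–D 16, C–D 11, D–E 14] → take C–D (11); add D.
MST edges: A–B, A–F, C–F, A–E, C–D; total weight 5+2+1+9+11 = 28.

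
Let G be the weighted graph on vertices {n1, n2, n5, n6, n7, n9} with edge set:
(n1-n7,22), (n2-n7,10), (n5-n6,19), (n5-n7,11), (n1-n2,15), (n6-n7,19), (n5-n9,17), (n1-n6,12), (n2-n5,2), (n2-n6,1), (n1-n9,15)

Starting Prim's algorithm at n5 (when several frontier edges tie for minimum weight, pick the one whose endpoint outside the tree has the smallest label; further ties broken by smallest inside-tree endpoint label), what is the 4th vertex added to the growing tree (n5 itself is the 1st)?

Prim's algorithm from n5:
Step 1: frontier [n2-n5 2, n5-n7 11, n5-n9 17, n5-n6 19] → take n2-n5 (2); add n2.
Step 2: frontier [n2-n6 1, n2-n7 10, n1-n2 15, n5-n7 11, n5-n9 17, n5-n6 19] → take n2-n6 (1); add n6.
Step 3: frontier [n2-n7 10, n1-n2 15, n5-n7 11, n5-n9 17, n1-n6 12, n6-n7 19] → take n2-n7 (10); add n7.
Step 4: frontier [n1-n2 15, n5-n9 17, n1-n6 12, n1-n7 22] → take n1-n6 (12); add n1.
Step 5: frontier [n1-n9 15, n5-n9 17] → take n1-n9 (15); add n9.
Vertex order: n5, n2, n6, n7, n1, n9. The 4th vertex is n7.

n7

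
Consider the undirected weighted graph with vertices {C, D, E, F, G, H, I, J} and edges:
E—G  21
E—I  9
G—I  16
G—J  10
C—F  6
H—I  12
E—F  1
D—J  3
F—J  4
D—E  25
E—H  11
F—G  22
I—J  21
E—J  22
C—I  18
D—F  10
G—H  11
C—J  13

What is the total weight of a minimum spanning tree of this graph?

44

Kruskal's algorithm — process edges by increasing weight (ties by edge label):
E—F (1): add — endpoints in different components.
D—J (3): add — endpoints in different components.
F—J (4): add — endpoints in different components.
C—F (6): add — endpoints in different components.
E—I (9): add — endpoints in different components.
D—F (10): skip — D and F already connected.
G—J (10): add — endpoints in different components.
E—H (11): add — endpoints in different components.
MST edges: E—F, D—J, F—J, C—F, E—I, G—J, E—H; total weight 1+3+4+6+9+10+11 = 44.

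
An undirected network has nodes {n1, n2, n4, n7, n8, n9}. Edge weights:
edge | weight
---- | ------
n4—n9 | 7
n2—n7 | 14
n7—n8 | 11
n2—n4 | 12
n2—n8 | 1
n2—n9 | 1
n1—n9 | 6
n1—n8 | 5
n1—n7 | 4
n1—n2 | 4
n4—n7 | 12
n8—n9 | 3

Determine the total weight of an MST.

17

Kruskal's algorithm — process edges by increasing weight (ties by edge label):
n2—n8 (1): add. Components now {n4} {n2,n8} {n7} {n1} {n9}
n2—n9 (1): add. Components now {n4} {n2,n8,n9} {n7} {n1}
n8—n9 (3): skip — n8 and n9 already connected.
n1—n2 (4): add. Components now {n4} {n1,n2,n8,n9} {n7}
n1—n7 (4): add. Components now {n4} {n1,n2,n7,n8,n9}
n1—n8 (5): skip — n8 and n1 already connected.
n1—n9 (6): skip — n1 and n9 already connected.
n4—n9 (7): add. Components now {n1,n2,n4,n7,n8,n9}
MST edges: n2—n8, n2—n9, n1—n2, n1—n7, n4—n9; total weight 1+1+4+4+7 = 17.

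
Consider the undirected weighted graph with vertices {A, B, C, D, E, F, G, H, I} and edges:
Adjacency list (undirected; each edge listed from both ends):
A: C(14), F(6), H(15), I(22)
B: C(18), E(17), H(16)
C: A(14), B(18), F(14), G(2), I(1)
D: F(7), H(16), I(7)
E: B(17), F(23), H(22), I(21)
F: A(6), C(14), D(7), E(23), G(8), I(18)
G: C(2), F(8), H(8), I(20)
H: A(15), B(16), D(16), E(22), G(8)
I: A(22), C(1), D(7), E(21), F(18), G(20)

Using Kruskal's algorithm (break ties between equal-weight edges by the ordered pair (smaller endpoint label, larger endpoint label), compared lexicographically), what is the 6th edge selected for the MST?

G-H

Sort edges by weight, then run Kruskal:
C—I (1): add — endpoints in different components.
C—G (2): add — endpoints in different components.
A—F (6): add — endpoints in different components.
D—F (7): add — endpoints in different components.
D—I (7): add — endpoints in different components.
F—G (8): skip — F and G already connected.
G—H (8): add — endpoints in different components.
A—C (14): skip — A and C already connected.
C—F (14): skip — C and F already connected.
A—H (15): skip — A and H already connected.
B—H (16): add — endpoints in different components.
D—H (16): skip — D and H already connected.
B—E (17): add — endpoints in different components.
The 6th edge added is G—H.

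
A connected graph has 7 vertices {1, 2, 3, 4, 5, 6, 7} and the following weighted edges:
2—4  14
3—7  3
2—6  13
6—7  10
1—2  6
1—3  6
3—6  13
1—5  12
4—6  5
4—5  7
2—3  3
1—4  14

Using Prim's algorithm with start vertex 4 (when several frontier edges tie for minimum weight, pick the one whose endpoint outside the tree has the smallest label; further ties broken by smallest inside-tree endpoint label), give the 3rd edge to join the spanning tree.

Grow the tree from 4 using Prim:
Step 1: frontier [4—6 5, 4—5 7, 1—4 14, 2—4 14] → take 4—6 (5); add 6.
Step 2: frontier [4—5 7, 1—4 14, 2—4 14, 6—7 10, 2—6 13, 3—6 13] → take 4—5 (7); add 5.
Step 3: frontier [1—4 14, 2—4 14, 1—5 12, 6—7 10, 2—6 13, 3—6 13] → take 6—7 (10); add 7.
Step 4: frontier [1—4 14, 2—4 14, 1—5 12, 2—6 13, 3—6 13, 3—7 3] → take 3—7 (3); add 3.
Step 5: frontier [2—3 3, 1—3 6, 1—4 14, 2—4 14, 1—5 12, 2—6 13] → take 2—3 (3); add 2.
Step 6: frontier [1—2 6, 1—3 6, 1—4 14, 1—5 12] → take 1—2 (6); add 1.
The 3rd edge added is 6—7.

6-7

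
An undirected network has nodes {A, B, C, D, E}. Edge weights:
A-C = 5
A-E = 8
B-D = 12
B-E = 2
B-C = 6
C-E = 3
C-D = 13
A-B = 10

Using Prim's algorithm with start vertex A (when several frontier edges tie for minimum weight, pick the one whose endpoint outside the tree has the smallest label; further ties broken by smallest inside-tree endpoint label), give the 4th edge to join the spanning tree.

Prim, starting at A.
Step 1: cheapest edge leaving the tree is A-C (5); add C.
Step 2: cheapest edge leaving the tree is C-E (3); add E.
Step 3: cheapest edge leaving the tree is B-E (2); add B.
Step 4: cheapest edge leaving the tree is B-D (12); add D.
The 4th edge added is B-D.

B-D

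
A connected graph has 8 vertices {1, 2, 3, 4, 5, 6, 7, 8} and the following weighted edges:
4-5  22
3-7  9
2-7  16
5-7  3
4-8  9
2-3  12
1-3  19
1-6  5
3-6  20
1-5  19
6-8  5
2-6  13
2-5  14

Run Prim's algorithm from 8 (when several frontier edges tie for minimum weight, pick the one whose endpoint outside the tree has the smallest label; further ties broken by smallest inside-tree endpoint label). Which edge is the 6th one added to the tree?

Prim's algorithm from 8:
Step 1: cheapest edge leaving the tree is 6-8 (5); add 6.
Step 2: cheapest edge leaving the tree is 1-6 (5); add 1.
Step 3: cheapest edge leaving the tree is 4-8 (9); add 4.
Step 4: cheapest edge leaving the tree is 2-6 (13); add 2.
Step 5: cheapest edge leaving the tree is 2-3 (12); add 3.
Step 6: cheapest edge leaving the tree is 3-7 (9); add 7.
Step 7: cheapest edge leaving the tree is 5-7 (3); add 5.
The 6th edge added is 3-7.

3-7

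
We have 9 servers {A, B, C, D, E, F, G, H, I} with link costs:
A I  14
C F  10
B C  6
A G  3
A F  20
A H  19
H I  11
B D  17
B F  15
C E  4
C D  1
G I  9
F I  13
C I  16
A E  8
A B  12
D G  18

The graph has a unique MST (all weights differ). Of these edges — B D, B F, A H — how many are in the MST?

0

Kruskal's algorithm — process edges by increasing weight (ties by edge label):
C D (1): add — endpoints in different components.
A G (3): add — endpoints in different components.
C E (4): add — endpoints in different components.
B C (6): add — endpoints in different components.
A E (8): add — endpoints in different components.
G I (9): add — endpoints in different components.
C F (10): add — endpoints in different components.
H I (11): add — endpoints in different components.
MST edge set: {C D, A G, C E, B C, A E, G I, C F, H I}.
Of the listed edges, {} are in the MST → 0.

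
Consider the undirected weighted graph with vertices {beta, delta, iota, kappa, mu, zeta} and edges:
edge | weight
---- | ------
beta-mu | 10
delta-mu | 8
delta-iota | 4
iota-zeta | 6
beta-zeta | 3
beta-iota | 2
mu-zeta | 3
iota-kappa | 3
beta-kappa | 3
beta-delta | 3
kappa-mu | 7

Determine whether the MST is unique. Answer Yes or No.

Kruskal: consider edges lightest-first.
beta-iota (2): add — endpoints in different components.
beta-delta (3): add — endpoints in different components.
beta-kappa (3): add — endpoints in different components.
beta-zeta (3): add — endpoints in different components.
iota-kappa (3): skip — iota and kappa already connected.
mu-zeta (3): add — endpoints in different components.
Non-tree edge iota-kappa has weight 3, equal to the heaviest edge on its tree cycle — swapping gives another MST of the same weight. Not unique.

No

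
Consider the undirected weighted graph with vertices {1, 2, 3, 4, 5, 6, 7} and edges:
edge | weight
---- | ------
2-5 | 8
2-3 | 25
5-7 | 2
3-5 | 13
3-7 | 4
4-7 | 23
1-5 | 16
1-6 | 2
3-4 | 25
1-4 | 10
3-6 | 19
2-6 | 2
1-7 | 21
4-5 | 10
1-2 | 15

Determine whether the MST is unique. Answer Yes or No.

No

Sort edges by weight, then run Kruskal:
1-6 (2): add. Components now {1,6} {2} {3} {4} {5} {7}
2-6 (2): add. Components now {1,2,6} {3} {4} {5} {7}
5-7 (2): add. Components now {1,2,6} {3} {4} {5,7}
3-7 (4): add. Components now {1,2,6} {3,5,7} {4}
2-5 (8): add. Components now {1,2,3,5,6,7} {4}
1-4 (10): add. Components now {1,2,3,4,5,6,7}
Non-tree edge 4-5 has weight 10, equal to the heaviest edge on its tree cycle — swapping gives another MST of the same weight. Not unique.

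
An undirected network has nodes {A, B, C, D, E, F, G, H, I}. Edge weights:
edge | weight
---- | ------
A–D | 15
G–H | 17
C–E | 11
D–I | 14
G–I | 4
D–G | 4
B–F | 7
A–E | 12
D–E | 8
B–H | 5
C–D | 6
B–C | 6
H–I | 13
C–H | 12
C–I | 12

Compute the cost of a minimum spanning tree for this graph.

Prim, starting at B.
Step 1: cheapest edge leaving the tree is B–H (5); add H.
Step 2: cheapest edge leaving the tree is B–C (6); add C.
Step 3: cheapest edge leaving the tree is C–D (6); add D.
Step 4: cheapest edge leaving the tree is D–G (4); add G.
Step 5: cheapest edge leaving the tree is G–I (4); add I.
Step 6: cheapest edge leaving the tree is B–F (7); add F.
Step 7: cheapest edge leaving the tree is D–E (8); add E.
Step 8: cheapest edge leaving the tree is A–E (12); add A.
MST edges: B–H, B–C, C–D, D–G, G–I, B–F, D–E, A–E; total weight 5+6+6+4+4+7+8+12 = 52.

52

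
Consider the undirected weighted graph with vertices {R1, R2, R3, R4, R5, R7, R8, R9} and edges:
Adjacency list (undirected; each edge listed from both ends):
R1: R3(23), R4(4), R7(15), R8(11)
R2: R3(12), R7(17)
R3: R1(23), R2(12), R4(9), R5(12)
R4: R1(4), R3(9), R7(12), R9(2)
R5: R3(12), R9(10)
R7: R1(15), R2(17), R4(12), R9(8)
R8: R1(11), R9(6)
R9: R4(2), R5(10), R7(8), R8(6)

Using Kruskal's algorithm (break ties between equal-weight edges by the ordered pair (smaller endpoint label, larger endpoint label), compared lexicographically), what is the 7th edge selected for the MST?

Kruskal's algorithm — process edges by increasing weight (ties by edge label):
R4-R9 (2): add — endpoints in different components.
R1-R4 (4): add — endpoints in different components.
R8-R9 (6): add — endpoints in different components.
R7-R9 (8): add — endpoints in different components.
R3-R4 (9): add — endpoints in different components.
R5-R9 (10): add — endpoints in different components.
R1-R8 (11): skip — R1 and R8 already connected.
R2-R3 (12): add — endpoints in different components.
The 7th edge added is R2-R3.

R2-R3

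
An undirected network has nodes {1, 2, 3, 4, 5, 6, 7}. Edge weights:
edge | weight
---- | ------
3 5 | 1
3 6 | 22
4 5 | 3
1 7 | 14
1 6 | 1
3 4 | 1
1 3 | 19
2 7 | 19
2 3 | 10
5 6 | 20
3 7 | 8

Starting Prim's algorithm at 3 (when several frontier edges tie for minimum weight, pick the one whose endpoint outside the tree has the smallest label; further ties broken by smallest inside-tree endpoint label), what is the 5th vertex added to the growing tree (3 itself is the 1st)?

Grow the tree from 3 using Prim:
Step 1: frontier [3 4 1, 3 5 1, 3 7 8, 2 3 10, 1 3 19, 3 6 22] → take 3 4 (1); add 4.
Step 2: frontier [3 5 1, 3 7 8, 2 3 10, 1 3 19, 3 6 22, 4 5 3] → take 3 5 (1); add 5.
Step 3: frontier [3 7 8, 2 3 10, 1 3 19, 3 6 22, 5 6 20] → take 3 7 (8); add 7.
Step 4: frontier [2 3 10, 1 3 19, 3 6 22, 5 6 20, 1 7 14, 2 7 19] → take 2 3 (10); add 2.
Step 5: frontier [1 3 19, 3 6 22, 5 6 20, 1 7 14] → take 1 7 (14); add 1.
Step 6: frontier [1 6 1, 3 6 22, 5 6 20] → take 1 6 (1); add 6.
Vertex order: 3, 4, 5, 7, 2, 1, 6. The 5th vertex is 2.

2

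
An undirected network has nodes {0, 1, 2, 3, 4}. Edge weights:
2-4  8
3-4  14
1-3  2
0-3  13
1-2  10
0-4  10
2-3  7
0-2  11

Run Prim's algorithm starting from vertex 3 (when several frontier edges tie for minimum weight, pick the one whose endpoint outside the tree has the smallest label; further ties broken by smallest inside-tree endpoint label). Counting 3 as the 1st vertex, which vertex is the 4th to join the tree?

4

Prim's algorithm from 3:
Step 1: frontier [1-3 2, 2-3 7, 0-3 13, 3-4 14] → take 1-3 (2); add 1.
Step 2: frontier [1-2 10, 2-3 7, 0-3 13, 3-4 14] → take 2-3 (7); add 2.
Step 3: frontier [2-4 8, 0-2 11, 0-3 13, 3-4 14] → take 2-4 (8); add 4.
Step 4: frontier [0-2 11, 0-3 13, 0-4 10] → take 0-4 (10); add 0.
Vertex order: 3, 1, 2, 4, 0. The 4th vertex is 4.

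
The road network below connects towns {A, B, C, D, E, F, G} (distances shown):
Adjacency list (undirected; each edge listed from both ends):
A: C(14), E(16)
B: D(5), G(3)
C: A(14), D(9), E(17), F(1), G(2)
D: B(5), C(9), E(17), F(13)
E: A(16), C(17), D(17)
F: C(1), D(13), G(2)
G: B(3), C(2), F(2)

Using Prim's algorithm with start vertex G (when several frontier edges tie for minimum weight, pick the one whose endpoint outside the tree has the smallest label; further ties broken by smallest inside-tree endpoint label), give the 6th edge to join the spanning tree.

A-E

Prim, starting at G.
Step 1: cheapest edge leaving the tree is C-G (2); add C.
Step 2: cheapest edge leaving the tree is C-F (1); add F.
Step 3: cheapest edge leaving the tree is B-G (3); add B.
Step 4: cheapest edge leaving the tree is B-D (5); add D.
Step 5: cheapest edge leaving the tree is A-C (14); add A.
Step 6: cheapest edge leaving the tree is A-E (16); add E.
The 6th edge added is A-E.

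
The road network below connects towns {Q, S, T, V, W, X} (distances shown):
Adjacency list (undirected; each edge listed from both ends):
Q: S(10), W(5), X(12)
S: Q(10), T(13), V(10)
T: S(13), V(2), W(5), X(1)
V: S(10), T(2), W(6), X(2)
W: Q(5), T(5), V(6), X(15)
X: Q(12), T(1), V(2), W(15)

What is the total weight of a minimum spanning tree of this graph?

23

Sort edges by weight, then run Kruskal:
T–X (1): add — endpoints in different components.
T–V (2): add — endpoints in different components.
V–X (2): skip — X and V already connected.
Q–W (5): add — endpoints in different components.
T–W (5): add — endpoints in different components.
V–W (6): skip — W and V already connected.
Q–S (10): add — endpoints in different components.
MST edges: T–X, T–V, Q–W, T–W, Q–S; total weight 1+2+5+5+10 = 23.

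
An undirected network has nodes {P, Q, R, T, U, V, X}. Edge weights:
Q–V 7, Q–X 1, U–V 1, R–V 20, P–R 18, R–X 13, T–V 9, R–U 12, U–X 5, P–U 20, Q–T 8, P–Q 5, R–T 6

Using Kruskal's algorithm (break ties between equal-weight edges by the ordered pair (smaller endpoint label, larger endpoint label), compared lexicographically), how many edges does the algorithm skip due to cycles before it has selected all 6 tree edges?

Kruskal's algorithm — process edges by increasing weight (ties by edge label):
Q–X (1): add. Components now {Q,X} {U} {P} {T} {R} {V}
U–V (1): add. Components now {Q,X} {U,V} {P} {T} {R}
P–Q (5): add. Components now {P,Q,X} {U,V} {T} {R}
U–X (5): add. Components now {P,Q,U,V,X} {T} {R}
R–T (6): add. Components now {P,Q,U,V,X} {R,T}
Q–V (7): skip — Q and V already connected.
Q–T (8): add. Components now {P,Q,R,T,U,V,X}
Edges rejected before the tree was complete: 1.

1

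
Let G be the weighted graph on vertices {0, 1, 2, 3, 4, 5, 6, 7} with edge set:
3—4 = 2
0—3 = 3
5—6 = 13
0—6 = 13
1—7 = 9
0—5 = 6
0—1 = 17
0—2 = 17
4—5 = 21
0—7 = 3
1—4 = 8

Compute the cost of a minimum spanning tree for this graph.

Prim's algorithm from 5:
Step 1: frontier [0—5 6, 5—6 13, 4—5 21] → take 0—5 (6); add 0.
Step 2: frontier [0—3 3, 0—7 3, 0—6 13, 0—1 17, 0—2 17, 5—6 13, 4—5 21] → take 0—3 (3); add 3.
Step 3: frontier [0—7 3, 0—6 13, 0—1 17, 0—2 17, 3—4 2, 5—6 13, 4—5 21] → take 3—4 (2); add 4.
Step 4: frontier [0—7 3, 0—6 13, 0—1 17, 0—2 17, 1—4 8, 5—6 13] → take 0—7 (3); add 7.
Step 5: frontier [0—6 13, 0—1 17, 0—2 17, 1—4 8, 5—6 13, 1—7 9] → take 1—4 (8); add 1.
Step 6: frontier [0—6 13, 0—2 17, 5—6 13] → take 0—6 (13); add 6.
Step 7: frontier [0—2 17] → take 0—2 (17); add 2.
MST edges: 0—5, 0—3, 3—4, 0—7, 1—4, 0—6, 0—2; total weight 6+3+2+3+8+13+17 = 52.

52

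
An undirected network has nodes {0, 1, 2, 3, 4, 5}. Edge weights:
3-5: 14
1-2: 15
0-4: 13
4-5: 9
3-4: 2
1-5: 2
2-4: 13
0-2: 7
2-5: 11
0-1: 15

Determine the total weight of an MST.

31

Sort edges by weight, then run Kruskal:
1-5 (2): add — endpoints in different components.
3-4 (2): add — endpoints in different components.
0-2 (7): add — endpoints in different components.
4-5 (9): add — endpoints in different components.
2-5 (11): add — endpoints in different components.
MST edges: 1-5, 3-4, 0-2, 4-5, 2-5; total weight 2+2+7+9+11 = 31.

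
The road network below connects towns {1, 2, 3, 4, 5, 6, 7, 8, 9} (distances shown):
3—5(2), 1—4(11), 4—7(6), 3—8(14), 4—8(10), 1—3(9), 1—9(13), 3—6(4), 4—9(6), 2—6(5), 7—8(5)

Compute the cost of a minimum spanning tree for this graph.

Kruskal's algorithm — process edges by increasing weight (ties by edge label):
3—5 (2): add — endpoints in different components.
3—6 (4): add — endpoints in different components.
2—6 (5): add — endpoints in different components.
7—8 (5): add — endpoints in different components.
4—7 (6): add — endpoints in different components.
4—9 (6): add — endpoints in different components.
1—3 (9): add — endpoints in different components.
4—8 (10): skip — 4 and 8 already connected.
1—4 (11): add — endpoints in different components.
MST edges: 3—5, 3—6, 2—6, 7—8, 4—7, 4—9, 1—3, 1—4; total weight 2+4+5+5+6+6+9+11 = 48.

48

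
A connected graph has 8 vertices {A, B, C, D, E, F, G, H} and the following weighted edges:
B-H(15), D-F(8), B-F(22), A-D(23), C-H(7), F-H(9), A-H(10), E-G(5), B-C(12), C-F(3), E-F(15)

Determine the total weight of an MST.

60

Kruskal's algorithm — process edges by increasing weight (ties by edge label):
C-F (3): add — endpoints in different components.
E-G (5): add — endpoints in different components.
C-H (7): add — endpoints in different components.
D-F (8): add — endpoints in different components.
F-H (9): skip — F and H already connected.
A-H (10): add — endpoints in different components.
B-C (12): add — endpoints in different components.
B-H (15): skip — B and H already connected.
E-F (15): add — endpoints in different components.
MST edges: C-F, E-G, C-H, D-F, A-H, B-C, E-F; total weight 3+5+7+8+10+12+15 = 60.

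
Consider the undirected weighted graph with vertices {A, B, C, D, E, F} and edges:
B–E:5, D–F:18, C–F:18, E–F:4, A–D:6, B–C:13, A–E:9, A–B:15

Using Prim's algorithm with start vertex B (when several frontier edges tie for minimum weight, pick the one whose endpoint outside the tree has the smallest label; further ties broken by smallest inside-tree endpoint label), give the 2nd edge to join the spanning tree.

Prim, starting at B.
Step 1: frontier [B–E 5, B–C 13, A–B 15] → take B–E (5); add E.
Step 2: frontier [B–C 13, A–B 15, E–F 4, A–E 9] → take E–F (4); add F.
Step 3: frontier [B–C 13, A–B 15, A–E 9, C–F 18, D–F 18] → take A–E (9); add A.
Step 4: frontier [A–D 6, B–C 13, C–F 18, D–F 18] → take A–D (6); add D.
Step 5: frontier [B–C 13, C–F 18] → take B–C (13); add C.
The 2nd edge added is E–F.

E-F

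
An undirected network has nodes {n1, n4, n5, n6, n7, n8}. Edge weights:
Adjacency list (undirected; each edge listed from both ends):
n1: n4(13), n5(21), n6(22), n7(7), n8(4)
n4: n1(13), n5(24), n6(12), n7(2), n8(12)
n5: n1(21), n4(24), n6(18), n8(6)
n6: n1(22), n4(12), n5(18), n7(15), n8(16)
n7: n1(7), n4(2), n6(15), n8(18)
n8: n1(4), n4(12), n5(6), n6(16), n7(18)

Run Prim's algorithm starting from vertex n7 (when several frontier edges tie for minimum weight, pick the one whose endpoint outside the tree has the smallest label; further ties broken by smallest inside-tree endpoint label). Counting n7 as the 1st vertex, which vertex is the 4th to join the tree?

n8

Prim's algorithm from n7:
Step 1: cheapest edge leaving the tree is n4-n7 (2); add n4.
Step 2: cheapest edge leaving the tree is n1-n7 (7); add n1.
Step 3: cheapest edge leaving the tree is n1-n8 (4); add n8.
Step 4: cheapest edge leaving the tree is n5-n8 (6); add n5.
Step 5: cheapest edge leaving the tree is n4-n6 (12); add n6.
Vertex order: n7, n4, n1, n8, n5, n6. The 4th vertex is n8.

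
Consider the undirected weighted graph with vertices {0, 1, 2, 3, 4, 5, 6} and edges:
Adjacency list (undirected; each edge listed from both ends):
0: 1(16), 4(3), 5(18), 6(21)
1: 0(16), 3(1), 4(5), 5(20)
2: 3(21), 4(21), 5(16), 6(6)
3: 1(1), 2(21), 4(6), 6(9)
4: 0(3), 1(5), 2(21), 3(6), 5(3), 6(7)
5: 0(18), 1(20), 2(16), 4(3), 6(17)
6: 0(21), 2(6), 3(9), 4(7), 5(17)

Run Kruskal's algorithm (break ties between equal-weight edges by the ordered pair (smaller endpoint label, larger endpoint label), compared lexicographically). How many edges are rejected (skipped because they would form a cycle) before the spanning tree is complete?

Kruskal's algorithm — process edges by increasing weight (ties by edge label):
1-3 (1): add. Components now {0} {1,3} {2} {4} {5} {6}
0-4 (3): add. Components now {0,4} {1,3} {2} {5} {6}
4-5 (3): add. Components now {0,4,5} {1,3} {2} {6}
1-4 (5): add. Components now {0,1,3,4,5} {2} {6}
2-6 (6): add. Components now {0,1,3,4,5} {2,6}
3-4 (6): skip — 3 and 4 already connected.
4-6 (7): add. Components now {0,1,2,3,4,5,6}
Edges rejected before the tree was complete: 1.

1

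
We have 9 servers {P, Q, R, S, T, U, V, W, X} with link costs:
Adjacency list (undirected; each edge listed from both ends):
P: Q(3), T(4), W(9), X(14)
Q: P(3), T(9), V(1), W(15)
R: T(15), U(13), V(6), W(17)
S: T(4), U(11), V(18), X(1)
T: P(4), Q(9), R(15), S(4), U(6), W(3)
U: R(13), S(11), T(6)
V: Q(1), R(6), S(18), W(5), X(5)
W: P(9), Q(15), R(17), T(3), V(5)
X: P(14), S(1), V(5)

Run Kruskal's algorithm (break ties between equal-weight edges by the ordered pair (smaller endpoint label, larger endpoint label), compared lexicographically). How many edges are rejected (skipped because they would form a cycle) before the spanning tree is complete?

2

Kruskal: consider edges lightest-first.
Q–V (1): add — endpoints in different components.
S–X (1): add — endpoints in different components.
P–Q (3): add — endpoints in different components.
T–W (3): add — endpoints in different components.
P–T (4): add — endpoints in different components.
S–T (4): add — endpoints in different components.
V–W (5): skip — W and V already connected.
V–X (5): skip — X and V already connected.
R–V (6): add — endpoints in different components.
T–U (6): add — endpoints in different components.
Edges rejected before the tree was complete: 2.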